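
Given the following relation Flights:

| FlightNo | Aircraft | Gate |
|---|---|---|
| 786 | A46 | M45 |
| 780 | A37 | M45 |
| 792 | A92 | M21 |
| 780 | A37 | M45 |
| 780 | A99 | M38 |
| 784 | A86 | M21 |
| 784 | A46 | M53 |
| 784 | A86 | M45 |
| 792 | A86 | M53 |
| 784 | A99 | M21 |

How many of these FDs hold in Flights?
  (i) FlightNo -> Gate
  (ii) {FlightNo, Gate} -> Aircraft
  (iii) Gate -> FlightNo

0

(i) FlightNo -> Gate: FlightNo=780: 3 rows → Gate takes values {M45, M38} — violation; FlightNo=792: 2 rows → Gate takes values {M21, M53} — violation; FlightNo=784: 4 rows → Gate takes values {M21, M53, M45} — violation — fails.
(ii) {FlightNo, Gate} -> Aircraft: (FlightNo=784, Gate=M21): 2 rows → Aircraft takes values {A86, A99} — violation — fails.
(iii) Gate -> FlightNo: Gate=M45: 4 rows → FlightNo takes values {786, 780, 784} — violation; Gate=M21: 3 rows → FlightNo takes values {792, 784} — violation; Gate=M53: 2 rows → FlightNo takes values {784, 792} — violation — fails.
None of the 3 dependencies hold.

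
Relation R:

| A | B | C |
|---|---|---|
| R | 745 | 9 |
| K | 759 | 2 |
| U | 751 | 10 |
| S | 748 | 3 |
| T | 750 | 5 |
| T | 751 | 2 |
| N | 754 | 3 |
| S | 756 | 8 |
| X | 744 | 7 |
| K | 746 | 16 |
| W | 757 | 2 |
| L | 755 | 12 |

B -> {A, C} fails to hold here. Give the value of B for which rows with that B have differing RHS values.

B=745: 1 row → {A,C} = (R, 9) ✓
B=759: 1 row → {A,C} = (K, 2) ✓
B=751: 2 rows → {A,C} takes values {(U, 10), (T, 2)} — violation
B=748: 1 row → {A,C} = (S, 3) ✓
B=750: 1 row → {A,C} = (T, 5) ✓
B=754: 1 row → {A,C} = (N, 3) ✓
B=756: 1 row → {A,C} = (S, 8) ✓
B=744: 1 row → {A,C} = (X, 7) ✓
B=746: 1 row → {A,C} = (K, 16) ✓
B=757: 1 row → {A,C} = (W, 2) ✓
B=755: 1 row → {A,C} = (L, 12) ✓
The only B value with inconsistent RHS is B=751.

751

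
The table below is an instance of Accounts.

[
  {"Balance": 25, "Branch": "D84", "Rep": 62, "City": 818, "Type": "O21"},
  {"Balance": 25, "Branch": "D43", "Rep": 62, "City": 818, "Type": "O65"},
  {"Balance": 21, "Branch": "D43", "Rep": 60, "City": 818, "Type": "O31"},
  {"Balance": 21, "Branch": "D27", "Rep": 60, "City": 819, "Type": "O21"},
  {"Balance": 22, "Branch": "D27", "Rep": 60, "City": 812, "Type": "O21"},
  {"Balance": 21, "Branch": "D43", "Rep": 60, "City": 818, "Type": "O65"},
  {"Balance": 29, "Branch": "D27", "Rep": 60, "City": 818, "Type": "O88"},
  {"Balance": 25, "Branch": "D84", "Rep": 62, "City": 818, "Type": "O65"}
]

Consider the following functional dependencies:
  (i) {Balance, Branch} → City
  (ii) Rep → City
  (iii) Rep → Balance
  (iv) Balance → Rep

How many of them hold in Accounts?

2

(i) {Balance, Branch} → City: every LHS value maps to a single RHS value — holds.
(ii) Rep → City: Rep=60: 5 rows → City takes values {818, 819, 812} — violation — fails.
(iii) Rep → Balance: Rep=60: 5 rows → Balance takes values {21, 22, 29} — violation — fails.
(iv) Balance → Rep: every LHS value maps to a single RHS value — holds.
2 of the 4 dependencies hold.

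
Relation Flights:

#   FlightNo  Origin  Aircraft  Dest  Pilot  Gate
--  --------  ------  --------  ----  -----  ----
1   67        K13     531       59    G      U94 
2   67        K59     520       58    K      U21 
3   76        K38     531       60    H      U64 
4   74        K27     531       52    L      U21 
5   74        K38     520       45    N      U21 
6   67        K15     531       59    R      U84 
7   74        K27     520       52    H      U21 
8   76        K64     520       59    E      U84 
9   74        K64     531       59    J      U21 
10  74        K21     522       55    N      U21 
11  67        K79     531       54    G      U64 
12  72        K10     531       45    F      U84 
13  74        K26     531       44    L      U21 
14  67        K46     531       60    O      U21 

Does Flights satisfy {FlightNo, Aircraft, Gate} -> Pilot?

No

(FlightNo=67, Aircraft=531, Gate=U94): row 1 → Pilot = G ✓
(FlightNo=67, Aircraft=520, Gate=U21): row 2 → Pilot = K ✓
(FlightNo=76, Aircraft=531, Gate=U64): row 3 → Pilot = H ✓
(FlightNo=74, Aircraft=531, Gate=U21): rows 4, 9, 13 → Pilot takes values {L, J} — violation
(FlightNo=74, Aircraft=520, Gate=U21): rows 5, 7 → Pilot takes values {N, H} — violation
(FlightNo=67, Aircraft=531, Gate=U84): row 6 → Pilot = R ✓
(FlightNo=76, Aircraft=520, Gate=U84): row 8 → Pilot = E ✓
(FlightNo=74, Aircraft=522, Gate=U21): row 10 → Pilot = N ✓
(FlightNo=67, Aircraft=531, Gate=U64): row 11 → Pilot = G ✓
(FlightNo=72, Aircraft=531, Gate=U84): row 12 → Pilot = F ✓
(FlightNo=67, Aircraft=531, Gate=U21): row 14 → Pilot = O ✓
Two rows agree on {FlightNo, Aircraft, Gate} but differ on Pilot, so {FlightNo, Aircraft, Gate} -> Pilot does not hold.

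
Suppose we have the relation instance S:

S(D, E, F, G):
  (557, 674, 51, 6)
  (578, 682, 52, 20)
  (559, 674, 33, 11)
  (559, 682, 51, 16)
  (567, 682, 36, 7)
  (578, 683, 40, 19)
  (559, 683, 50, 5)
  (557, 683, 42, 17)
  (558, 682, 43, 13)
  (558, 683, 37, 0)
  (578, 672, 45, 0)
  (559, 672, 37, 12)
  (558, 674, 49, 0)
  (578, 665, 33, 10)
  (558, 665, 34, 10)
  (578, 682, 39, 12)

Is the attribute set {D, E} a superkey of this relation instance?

Two distinct rows share (D=578, E=682), so {D, E} does not determine every attribute — not a superkey.

No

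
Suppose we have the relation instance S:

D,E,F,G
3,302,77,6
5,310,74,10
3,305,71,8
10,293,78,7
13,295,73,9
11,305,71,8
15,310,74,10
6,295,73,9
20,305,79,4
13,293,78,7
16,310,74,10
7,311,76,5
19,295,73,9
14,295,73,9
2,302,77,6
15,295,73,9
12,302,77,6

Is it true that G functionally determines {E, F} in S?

G=6: 3 rows → {E,F} = (302, 77), (302, 77), (302, 77) ✓
G=10: 3 rows → {E,F} = (310, 74), (310, 74), (310, 74) ✓
G=8: 2 rows → {E,F} = (305, 71), (305, 71) ✓
G=7: 2 rows → {E,F} = (293, 78), (293, 78) ✓
G=9: 5 rows → {E,F} = (295, 73), (295, 73), (295, 73), (295, 73), (295, 73) ✓
G=4: 1 row → {E,F} = (305, 79) ✓
G=5: 1 row → {E,F} = (311, 76) ✓
Every G value is associated with a single {E, F} value, so G -> {E, F} holds.

Yes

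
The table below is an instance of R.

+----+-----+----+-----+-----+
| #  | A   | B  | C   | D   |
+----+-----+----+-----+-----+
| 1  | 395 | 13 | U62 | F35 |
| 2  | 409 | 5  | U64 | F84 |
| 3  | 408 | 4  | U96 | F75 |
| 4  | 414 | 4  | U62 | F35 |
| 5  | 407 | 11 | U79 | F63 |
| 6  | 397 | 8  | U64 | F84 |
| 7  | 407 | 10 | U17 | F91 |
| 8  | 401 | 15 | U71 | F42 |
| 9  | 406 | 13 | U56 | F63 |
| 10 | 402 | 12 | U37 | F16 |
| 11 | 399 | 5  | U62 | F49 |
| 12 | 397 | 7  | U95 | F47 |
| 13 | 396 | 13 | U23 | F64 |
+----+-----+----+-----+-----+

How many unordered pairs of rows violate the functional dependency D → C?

D=F35: all 2 rows agree on C — 0 pairs.
D=F84: all 2 rows agree on C — 0 pairs.
D=F63: violating pairs (5,9) — 1 pair.

1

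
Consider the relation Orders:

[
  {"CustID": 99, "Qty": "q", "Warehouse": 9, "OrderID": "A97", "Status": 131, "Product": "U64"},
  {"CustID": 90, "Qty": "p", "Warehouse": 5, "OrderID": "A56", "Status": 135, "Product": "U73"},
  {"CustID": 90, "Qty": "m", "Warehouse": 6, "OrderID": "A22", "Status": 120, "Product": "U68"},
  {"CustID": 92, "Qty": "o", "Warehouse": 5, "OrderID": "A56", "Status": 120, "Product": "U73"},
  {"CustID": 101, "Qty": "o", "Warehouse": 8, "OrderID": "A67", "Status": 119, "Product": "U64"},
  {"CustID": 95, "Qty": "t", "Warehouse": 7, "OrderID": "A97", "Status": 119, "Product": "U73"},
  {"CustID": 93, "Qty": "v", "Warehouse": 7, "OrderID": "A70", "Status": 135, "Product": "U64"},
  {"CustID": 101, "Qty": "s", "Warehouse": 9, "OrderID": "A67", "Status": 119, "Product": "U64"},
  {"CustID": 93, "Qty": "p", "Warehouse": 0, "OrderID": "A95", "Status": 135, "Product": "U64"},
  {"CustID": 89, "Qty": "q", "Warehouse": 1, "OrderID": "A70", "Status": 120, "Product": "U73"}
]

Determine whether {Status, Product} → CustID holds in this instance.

No

(Status=131, Product=U64): 1 row → CustID = 99 ✓
(Status=135, Product=U73): 1 row → CustID = 90 ✓
(Status=120, Product=U68): 1 row → CustID = 90 ✓
(Status=120, Product=U73): 2 rows → CustID takes values {92, 89} — violation
(Status=119, Product=U64): 2 rows → CustID = 101, 101 ✓
(Status=119, Product=U73): 1 row → CustID = 95 ✓
(Status=135, Product=U64): 2 rows → CustID = 93, 93 ✓
Two rows agree on {Status, Product} but differ on CustID, so {Status, Product} → CustID does not hold.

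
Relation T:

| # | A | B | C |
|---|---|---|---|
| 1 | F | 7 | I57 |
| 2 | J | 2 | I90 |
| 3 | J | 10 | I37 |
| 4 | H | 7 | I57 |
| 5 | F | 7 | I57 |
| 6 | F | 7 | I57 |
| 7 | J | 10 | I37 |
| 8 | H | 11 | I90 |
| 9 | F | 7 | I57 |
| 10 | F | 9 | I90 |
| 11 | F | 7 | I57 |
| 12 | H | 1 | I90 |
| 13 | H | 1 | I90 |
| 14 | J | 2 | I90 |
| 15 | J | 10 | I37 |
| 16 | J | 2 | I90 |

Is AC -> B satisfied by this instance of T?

(A=F, C=I57): rows 1, 5, 6, 9, 11 → B = 7, 7, 7, 7, 7 ✓
(A=J, C=I90): rows 2, 14, 16 → B = 2, 2, 2 ✓
(A=J, C=I37): rows 3, 7, 15 → B = 10, 10, 10 ✓
(A=H, C=I57): row 4 → B = 7 ✓
(A=H, C=I90): rows 8, 12, 13 → B takes values {11, 1} — violation
(A=F, C=I90): row 10 → B = 9 ✓
Two rows agree on AC but differ on B, so AC -> B does not hold.

No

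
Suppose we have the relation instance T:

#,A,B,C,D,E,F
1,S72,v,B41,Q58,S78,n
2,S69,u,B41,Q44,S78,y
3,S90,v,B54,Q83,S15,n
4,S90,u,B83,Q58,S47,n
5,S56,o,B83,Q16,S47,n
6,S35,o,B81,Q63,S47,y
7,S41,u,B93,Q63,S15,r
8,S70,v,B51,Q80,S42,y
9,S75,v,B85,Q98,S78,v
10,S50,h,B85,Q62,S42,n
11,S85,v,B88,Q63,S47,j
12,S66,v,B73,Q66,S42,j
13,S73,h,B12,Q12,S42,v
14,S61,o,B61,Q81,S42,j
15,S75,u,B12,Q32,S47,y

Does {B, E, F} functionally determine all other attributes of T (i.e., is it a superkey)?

Yes

All 15 rows have distinct {B, E, F} values, so {B, E, F} → (all attributes) holds and {B, E, F} is a superkey.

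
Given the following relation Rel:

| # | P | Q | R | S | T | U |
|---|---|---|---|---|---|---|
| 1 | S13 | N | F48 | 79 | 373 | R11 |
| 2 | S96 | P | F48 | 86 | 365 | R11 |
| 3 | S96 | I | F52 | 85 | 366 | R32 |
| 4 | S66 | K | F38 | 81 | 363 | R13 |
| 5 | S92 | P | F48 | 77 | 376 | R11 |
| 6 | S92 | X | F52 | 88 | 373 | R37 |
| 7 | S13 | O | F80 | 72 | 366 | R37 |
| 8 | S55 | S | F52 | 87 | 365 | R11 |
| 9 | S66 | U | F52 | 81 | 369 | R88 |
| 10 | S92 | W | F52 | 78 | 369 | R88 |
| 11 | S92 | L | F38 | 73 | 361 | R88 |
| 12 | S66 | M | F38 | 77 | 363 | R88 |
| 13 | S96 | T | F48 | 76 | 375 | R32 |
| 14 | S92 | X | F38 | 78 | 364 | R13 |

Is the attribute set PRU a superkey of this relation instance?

All 14 rows have distinct PRU values, so PRU → (all attributes) holds and PRU is a superkey.

Yes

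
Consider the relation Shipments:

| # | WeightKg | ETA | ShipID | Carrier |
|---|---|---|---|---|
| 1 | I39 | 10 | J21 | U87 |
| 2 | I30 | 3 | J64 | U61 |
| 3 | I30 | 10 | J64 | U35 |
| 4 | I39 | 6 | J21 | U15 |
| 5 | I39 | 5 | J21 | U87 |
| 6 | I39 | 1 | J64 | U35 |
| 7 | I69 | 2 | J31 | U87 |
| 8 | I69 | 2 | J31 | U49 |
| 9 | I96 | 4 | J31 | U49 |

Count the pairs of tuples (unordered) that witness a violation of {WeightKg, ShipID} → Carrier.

(WeightKg=I39, ShipID=J21): violating pairs (1,4), (4,5) — 2 pairs.
(WeightKg=I30, ShipID=J64): violating pairs (2,3) — 1 pair.
(WeightKg=I69, ShipID=J31): violating pairs (7,8) — 1 pair.

4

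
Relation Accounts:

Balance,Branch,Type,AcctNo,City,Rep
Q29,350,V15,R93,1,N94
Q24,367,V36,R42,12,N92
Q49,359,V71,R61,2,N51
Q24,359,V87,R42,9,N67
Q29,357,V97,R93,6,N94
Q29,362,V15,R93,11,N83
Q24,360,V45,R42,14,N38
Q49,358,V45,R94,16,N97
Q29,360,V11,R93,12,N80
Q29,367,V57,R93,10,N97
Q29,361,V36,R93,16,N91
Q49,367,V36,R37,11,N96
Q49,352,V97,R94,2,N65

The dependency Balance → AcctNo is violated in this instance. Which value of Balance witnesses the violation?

Balance=Q29: 6 rows → AcctNo = R93, R93, R93, R93, R93, R93 ✓
Balance=Q24: 3 rows → AcctNo = R42, R42, R42 ✓
Balance=Q49: 4 rows → AcctNo takes values {R61, R94, R37} — violation
The only Balance value with inconsistent AcctNo is Balance=Q49.

Q49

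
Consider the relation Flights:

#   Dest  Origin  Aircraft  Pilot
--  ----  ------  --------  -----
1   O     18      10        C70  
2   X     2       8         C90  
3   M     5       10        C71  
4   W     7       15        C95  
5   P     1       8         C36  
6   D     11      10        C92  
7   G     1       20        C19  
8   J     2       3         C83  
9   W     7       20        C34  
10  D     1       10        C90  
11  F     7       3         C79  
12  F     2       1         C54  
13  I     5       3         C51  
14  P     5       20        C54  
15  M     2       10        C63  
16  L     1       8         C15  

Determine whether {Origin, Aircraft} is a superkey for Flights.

No

Rows 5 and 16 have the same {Origin, Aircraft} value (Origin=1, Aircraft=8) but are distinct tuples, so {Origin, Aircraft} does not determine every attribute — not a superkey.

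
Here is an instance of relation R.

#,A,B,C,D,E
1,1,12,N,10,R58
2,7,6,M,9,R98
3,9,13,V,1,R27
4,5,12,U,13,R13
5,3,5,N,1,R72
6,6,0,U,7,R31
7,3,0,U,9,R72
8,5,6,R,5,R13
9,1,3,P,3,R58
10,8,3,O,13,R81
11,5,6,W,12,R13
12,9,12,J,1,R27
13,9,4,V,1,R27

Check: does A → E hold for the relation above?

Yes

A=1: rows 1, 9 → E = R58, R58 ✓
A=7: row 2 → E = R98 ✓
A=9: rows 3, 12, 13 → E = R27, R27, R27 ✓
A=5: rows 4, 8, 11 → E = R13, R13, R13 ✓
A=3: rows 5, 7 → E = R72, R72 ✓
A=6: row 6 → E = R31 ✓
A=8: row 10 → E = R81 ✓
Every A value is associated with a single E value, so A → E holds.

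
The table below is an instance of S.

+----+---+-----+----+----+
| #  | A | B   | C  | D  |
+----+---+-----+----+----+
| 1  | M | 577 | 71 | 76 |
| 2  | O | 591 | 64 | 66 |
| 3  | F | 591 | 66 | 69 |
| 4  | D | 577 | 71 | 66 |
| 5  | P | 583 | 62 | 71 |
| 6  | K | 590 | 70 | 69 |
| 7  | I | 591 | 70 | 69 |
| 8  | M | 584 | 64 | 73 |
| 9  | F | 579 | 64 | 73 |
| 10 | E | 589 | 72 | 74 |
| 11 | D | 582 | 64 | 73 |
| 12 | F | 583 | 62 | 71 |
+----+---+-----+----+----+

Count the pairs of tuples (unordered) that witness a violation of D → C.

3

D=66: violating pairs (2,4) — 1 pair.
D=69: violating pairs (3,6), (3,7) — 2 pairs.
D=71: all 2 rows agree on C — 0 pairs.
D=73: all 3 rows agree on C — 0 pairs.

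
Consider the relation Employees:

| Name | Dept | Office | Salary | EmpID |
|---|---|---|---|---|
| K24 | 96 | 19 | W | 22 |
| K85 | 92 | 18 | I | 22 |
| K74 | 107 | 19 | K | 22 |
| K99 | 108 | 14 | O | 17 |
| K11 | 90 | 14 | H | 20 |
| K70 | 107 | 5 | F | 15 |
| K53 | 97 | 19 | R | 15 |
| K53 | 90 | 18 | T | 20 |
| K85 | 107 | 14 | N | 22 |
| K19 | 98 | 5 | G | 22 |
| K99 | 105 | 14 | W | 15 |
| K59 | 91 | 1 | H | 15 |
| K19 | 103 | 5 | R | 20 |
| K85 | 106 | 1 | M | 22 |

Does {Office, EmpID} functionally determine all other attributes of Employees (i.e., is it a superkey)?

No

Two distinct rows share (Office=19, EmpID=22), so {Office, EmpID} does not determine every attribute — not a superkey.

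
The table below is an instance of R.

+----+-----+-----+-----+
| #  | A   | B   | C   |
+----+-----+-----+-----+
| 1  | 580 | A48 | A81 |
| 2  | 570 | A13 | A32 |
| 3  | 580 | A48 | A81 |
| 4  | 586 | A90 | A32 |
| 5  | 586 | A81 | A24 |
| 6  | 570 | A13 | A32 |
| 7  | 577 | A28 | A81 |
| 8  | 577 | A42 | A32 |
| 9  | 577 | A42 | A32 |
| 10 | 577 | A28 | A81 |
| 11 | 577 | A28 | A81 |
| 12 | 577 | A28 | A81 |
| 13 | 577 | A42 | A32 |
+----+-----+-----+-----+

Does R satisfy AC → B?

(A=580, C=A81): rows 1, 3 → B = A48, A48 ✓
(A=570, C=A32): rows 2, 6 → B = A13, A13 ✓
(A=586, C=A32): row 4 → B = A90 ✓
(A=586, C=A24): row 5 → B = A81 ✓
(A=577, C=A81): rows 7, 10, 11, 12 → B = A28, A28, A28, A28 ✓
(A=577, C=A32): rows 8, 9, 13 → B = A42, A42, A42 ✓
Every AC value is associated with a single B value, so AC → B holds.

Yes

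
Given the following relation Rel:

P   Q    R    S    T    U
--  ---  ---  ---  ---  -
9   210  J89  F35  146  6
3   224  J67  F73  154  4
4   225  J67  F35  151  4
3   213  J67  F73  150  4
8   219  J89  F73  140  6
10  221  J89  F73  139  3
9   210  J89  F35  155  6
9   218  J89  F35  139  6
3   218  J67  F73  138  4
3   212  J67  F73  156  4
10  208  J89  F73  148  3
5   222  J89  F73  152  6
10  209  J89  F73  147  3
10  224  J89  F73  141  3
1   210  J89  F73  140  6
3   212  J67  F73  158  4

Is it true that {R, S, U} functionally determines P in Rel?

(R=J89, S=F35, U=6): 3 rows → P = 9, 9, 9 ✓
(R=J67, S=F73, U=4): 5 rows → P = 3, 3, 3, 3, 3 ✓
(R=J67, S=F35, U=4): 1 row → P = 4 ✓
(R=J89, S=F73, U=6): 3 rows → P takes values {8, 5, 1} — violation
(R=J89, S=F73, U=3): 4 rows → P = 10, 10, 10, 10 ✓
Two rows agree on {R, S, U} but differ on P, so {R, S, U} -> P does not hold.

No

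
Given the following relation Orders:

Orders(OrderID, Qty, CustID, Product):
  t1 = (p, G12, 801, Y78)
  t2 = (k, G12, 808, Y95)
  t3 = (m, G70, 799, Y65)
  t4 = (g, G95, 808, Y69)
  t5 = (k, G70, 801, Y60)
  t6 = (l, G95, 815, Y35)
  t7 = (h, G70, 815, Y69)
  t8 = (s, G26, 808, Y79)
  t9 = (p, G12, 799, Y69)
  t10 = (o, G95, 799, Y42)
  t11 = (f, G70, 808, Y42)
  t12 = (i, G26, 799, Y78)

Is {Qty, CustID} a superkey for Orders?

Yes

All 12 rows have distinct {Qty, CustID} values, so {Qty, CustID} → (all attributes) holds and {Qty, CustID} is a superkey.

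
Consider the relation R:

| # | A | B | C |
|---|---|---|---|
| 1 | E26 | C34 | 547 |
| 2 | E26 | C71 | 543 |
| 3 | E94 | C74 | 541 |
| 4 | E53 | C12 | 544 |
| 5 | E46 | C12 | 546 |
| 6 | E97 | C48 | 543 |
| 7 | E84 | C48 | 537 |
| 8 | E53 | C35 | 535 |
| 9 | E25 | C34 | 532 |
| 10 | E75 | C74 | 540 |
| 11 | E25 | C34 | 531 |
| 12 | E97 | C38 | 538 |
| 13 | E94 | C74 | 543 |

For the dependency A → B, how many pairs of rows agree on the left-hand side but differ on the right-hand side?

A=E26: violating pairs (1,2) — 1 pair.
A=E94: all 2 rows agree on B — 0 pairs.
A=E53: violating pairs (4,8) — 1 pair.
A=E97: violating pairs (6,12) — 1 pair.
A=E25: all 2 rows agree on B — 0 pairs.

3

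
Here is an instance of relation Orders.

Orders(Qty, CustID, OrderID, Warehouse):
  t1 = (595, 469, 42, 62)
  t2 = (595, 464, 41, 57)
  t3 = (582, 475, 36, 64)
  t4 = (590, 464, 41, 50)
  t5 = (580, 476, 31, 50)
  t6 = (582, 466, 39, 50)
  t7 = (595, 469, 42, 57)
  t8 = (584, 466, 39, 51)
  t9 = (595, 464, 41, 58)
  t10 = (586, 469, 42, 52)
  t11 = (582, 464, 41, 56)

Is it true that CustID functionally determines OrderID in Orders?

CustID=469: rows 1, 7, 10 → OrderID = 42, 42, 42 ✓
CustID=464: rows 2, 4, 9, 11 → OrderID = 41, 41, 41, 41 ✓
CustID=475: row 3 → OrderID = 36 ✓
CustID=476: row 5 → OrderID = 31 ✓
CustID=466: rows 6, 8 → OrderID = 39, 39 ✓
Every CustID value is associated with a single OrderID value, so CustID → OrderID holds.

Yes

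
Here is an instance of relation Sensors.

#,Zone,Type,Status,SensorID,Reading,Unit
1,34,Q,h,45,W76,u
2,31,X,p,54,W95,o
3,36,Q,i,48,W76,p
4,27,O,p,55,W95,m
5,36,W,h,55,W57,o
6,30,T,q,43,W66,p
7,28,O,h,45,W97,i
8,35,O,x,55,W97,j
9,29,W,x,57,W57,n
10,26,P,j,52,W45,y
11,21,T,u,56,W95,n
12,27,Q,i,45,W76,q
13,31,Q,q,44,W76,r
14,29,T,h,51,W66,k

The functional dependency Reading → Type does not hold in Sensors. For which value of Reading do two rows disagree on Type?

W95

Reading=W76: rows 1, 3, 12, 13 → Type = Q, Q, Q, Q ✓
Reading=W95: rows 2, 4, 11 → Type takes values {X, O, T} — violation
Reading=W57: rows 5, 9 → Type = W, W ✓
Reading=W66: rows 6, 14 → Type = T, T ✓
Reading=W97: rows 7, 8 → Type = O, O ✓
Reading=W45: row 10 → Type = P ✓
The only Reading value with inconsistent Type is Reading=W95.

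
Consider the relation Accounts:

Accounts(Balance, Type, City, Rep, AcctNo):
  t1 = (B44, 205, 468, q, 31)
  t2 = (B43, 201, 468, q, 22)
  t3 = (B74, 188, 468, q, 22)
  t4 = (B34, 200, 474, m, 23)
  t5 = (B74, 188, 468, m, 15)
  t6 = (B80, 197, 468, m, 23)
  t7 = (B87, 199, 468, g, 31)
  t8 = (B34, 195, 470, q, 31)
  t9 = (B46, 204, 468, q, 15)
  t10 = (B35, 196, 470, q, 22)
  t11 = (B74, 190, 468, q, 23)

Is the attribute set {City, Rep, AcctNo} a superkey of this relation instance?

Rows 2 and 3 have the same {City, Rep, AcctNo} value (City=468, Rep=q, AcctNo=22) but are distinct tuples, so {City, Rep, AcctNo} does not determine every attribute — not a superkey.

No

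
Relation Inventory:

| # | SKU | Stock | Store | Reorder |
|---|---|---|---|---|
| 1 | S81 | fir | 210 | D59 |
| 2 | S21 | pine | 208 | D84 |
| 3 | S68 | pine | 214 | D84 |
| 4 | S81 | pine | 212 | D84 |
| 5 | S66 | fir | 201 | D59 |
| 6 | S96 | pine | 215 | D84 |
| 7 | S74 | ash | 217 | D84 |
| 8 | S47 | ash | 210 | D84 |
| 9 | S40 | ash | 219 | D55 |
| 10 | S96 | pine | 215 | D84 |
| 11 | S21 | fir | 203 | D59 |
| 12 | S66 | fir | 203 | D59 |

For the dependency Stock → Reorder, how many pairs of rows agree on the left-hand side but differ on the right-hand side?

2

Stock=fir: all 4 rows agree on Reorder — 0 pairs.
Stock=pine: all 5 rows agree on Reorder — 0 pairs.
Stock=ash: violating pairs (7,9), (8,9) — 2 pairs.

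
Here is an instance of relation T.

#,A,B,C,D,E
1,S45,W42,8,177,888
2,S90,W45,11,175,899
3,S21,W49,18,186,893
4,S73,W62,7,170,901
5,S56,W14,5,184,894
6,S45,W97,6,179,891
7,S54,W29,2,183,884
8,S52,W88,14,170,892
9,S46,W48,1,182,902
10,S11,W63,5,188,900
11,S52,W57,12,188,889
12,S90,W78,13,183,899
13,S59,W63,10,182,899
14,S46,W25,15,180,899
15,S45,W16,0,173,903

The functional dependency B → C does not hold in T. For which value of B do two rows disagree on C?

B=W42: row 1 → C = 8 ✓
B=W45: row 2 → C = 11 ✓
B=W49: row 3 → C = 18 ✓
B=W62: row 4 → C = 7 ✓
B=W14: row 5 → C = 5 ✓
B=W97: row 6 → C = 6 ✓
B=W29: row 7 → C = 2 ✓
B=W88: row 8 → C = 14 ✓
B=W48: row 9 → C = 1 ✓
B=W63: rows 10, 13 → C takes values {5, 10} — violation
B=W57: row 11 → C = 12 ✓
B=W78: row 12 → C = 13 ✓
B=W25: row 14 → C = 15 ✓
B=W16: row 15 → C = 0 ✓
The only B value with inconsistent C is B=W63.

W63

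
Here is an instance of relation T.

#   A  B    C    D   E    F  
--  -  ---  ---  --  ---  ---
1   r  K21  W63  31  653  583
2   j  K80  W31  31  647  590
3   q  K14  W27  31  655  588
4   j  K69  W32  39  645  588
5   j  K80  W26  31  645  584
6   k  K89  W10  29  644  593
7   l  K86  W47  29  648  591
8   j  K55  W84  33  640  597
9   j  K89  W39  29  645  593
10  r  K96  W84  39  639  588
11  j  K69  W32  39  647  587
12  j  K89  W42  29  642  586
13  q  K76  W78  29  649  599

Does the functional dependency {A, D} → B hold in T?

Yes

(A=r, D=31): row 1 → B = K21 ✓
(A=j, D=31): rows 2, 5 → B = K80, K80 ✓
(A=q, D=31): row 3 → B = K14 ✓
(A=j, D=39): rows 4, 11 → B = K69, K69 ✓
(A=k, D=29): row 6 → B = K89 ✓
(A=l, D=29): row 7 → B = K86 ✓
(A=j, D=33): row 8 → B = K55 ✓
(A=j, D=29): rows 9, 12 → B = K89, K89 ✓
(A=r, D=39): row 10 → B = K96 ✓
(A=q, D=29): row 13 → B = K76 ✓
Every {A, D} value is associated with a single B value, so {A, D} → B holds.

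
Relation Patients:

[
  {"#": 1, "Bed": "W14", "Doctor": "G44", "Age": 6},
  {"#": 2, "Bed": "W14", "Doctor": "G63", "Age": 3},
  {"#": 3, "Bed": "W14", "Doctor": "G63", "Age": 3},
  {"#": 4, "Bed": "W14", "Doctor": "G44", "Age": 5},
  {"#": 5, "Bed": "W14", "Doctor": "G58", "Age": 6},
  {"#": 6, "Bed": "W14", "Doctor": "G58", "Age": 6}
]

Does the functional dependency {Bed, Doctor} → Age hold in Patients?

No

(Bed=W14, Doctor=G44): rows 1, 4 → Age takes values {6, 5} — violation
(Bed=W14, Doctor=G63): rows 2, 3 → Age = 3, 3 ✓
(Bed=W14, Doctor=G58): rows 5, 6 → Age = 6, 6 ✓
Two rows agree on {Bed, Doctor} but differ on Age, so {Bed, Doctor} → Age does not hold.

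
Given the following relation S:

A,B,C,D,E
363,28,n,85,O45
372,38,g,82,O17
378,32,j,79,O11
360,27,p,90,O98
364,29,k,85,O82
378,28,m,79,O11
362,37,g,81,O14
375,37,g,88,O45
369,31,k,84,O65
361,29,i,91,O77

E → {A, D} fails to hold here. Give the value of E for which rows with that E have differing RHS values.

E=O45: 2 rows → {A,D} takes values {(363, 85), (375, 88)} — violation
E=O17: 1 row → {A,D} = (372, 82) ✓
E=O11: 2 rows → {A,D} = (378, 79), (378, 79) ✓
E=O98: 1 row → {A,D} = (360, 90) ✓
E=O82: 1 row → {A,D} = (364, 85) ✓
E=O14: 1 row → {A,D} = (362, 81) ✓
E=O65: 1 row → {A,D} = (369, 84) ✓
E=O77: 1 row → {A,D} = (361, 91) ✓
The only E value with inconsistent RHS is E=O45.

O45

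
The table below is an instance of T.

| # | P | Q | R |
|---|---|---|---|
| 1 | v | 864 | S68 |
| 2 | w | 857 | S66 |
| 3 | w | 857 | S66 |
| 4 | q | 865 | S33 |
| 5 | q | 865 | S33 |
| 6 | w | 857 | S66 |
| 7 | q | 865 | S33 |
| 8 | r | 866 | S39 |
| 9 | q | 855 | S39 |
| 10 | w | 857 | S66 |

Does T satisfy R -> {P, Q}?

No

R=S68: row 1 → {P,Q} = (v, 864) ✓
R=S66: rows 2, 3, 6, 10 → {P,Q} = (w, 857), (w, 857), (w, 857), (w, 857) ✓
R=S33: rows 4, 5, 7 → {P,Q} = (q, 865), (q, 865), (q, 865) ✓
R=S39: rows 8, 9 → {P,Q} takes values {(r, 866), (q, 855)} — violation
Two rows agree on R but differ on {P, Q}, so R -> {P, Q} does not hold.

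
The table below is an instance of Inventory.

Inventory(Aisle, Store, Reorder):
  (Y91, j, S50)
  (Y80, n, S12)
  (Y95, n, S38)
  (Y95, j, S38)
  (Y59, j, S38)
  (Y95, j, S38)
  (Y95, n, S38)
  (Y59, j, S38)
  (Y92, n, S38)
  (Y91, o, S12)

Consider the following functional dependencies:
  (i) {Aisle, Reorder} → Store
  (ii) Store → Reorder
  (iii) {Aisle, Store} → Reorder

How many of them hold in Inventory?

1

(i) {Aisle, Reorder} → Store: (Aisle=Y95, Reorder=S38): 4 rows → Store takes values {n, j} — violation — fails.
(ii) Store → Reorder: Store=j: 5 rows → Reorder takes values {S50, S38} — violation; Store=n: 4 rows → Reorder takes values {S12, S38} — violation — fails.
(iii) {Aisle, Store} → Reorder: every LHS value maps to a single RHS value — holds.
1 of the 3 dependencies holds.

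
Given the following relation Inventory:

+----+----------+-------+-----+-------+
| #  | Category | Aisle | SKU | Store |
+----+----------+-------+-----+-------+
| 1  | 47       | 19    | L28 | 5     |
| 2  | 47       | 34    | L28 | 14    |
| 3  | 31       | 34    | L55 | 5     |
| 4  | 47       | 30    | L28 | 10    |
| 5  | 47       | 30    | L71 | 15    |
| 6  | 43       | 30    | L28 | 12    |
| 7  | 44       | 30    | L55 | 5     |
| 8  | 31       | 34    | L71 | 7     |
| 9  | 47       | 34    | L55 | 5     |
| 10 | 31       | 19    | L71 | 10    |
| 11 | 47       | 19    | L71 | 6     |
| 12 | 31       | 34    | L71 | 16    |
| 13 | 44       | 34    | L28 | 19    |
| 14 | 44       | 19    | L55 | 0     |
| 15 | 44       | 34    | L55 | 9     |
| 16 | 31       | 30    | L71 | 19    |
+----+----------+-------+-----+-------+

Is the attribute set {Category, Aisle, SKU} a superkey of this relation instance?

Rows 8 and 12 have the same {Category, Aisle, SKU} value (Category=31, Aisle=34, SKU=L71) but are distinct tuples, so {Category, Aisle, SKU} does not determine every attribute — not a superkey.

No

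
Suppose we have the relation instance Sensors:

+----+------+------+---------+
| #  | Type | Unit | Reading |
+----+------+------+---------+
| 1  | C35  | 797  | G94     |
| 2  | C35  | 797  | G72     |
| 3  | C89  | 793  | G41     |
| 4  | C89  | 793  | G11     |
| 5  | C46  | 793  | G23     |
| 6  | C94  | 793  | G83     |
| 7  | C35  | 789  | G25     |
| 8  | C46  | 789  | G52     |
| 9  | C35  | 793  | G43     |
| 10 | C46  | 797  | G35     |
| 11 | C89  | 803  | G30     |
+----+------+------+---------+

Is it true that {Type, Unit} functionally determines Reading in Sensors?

No

(Type=C35, Unit=797): rows 1, 2 → Reading takes values {G94, G72} — violation
(Type=C89, Unit=793): rows 3, 4 → Reading takes values {G41, G11} — violation
(Type=C46, Unit=793): row 5 → Reading = G23 ✓
(Type=C94, Unit=793): row 6 → Reading = G83 ✓
(Type=C35, Unit=789): row 7 → Reading = G25 ✓
(Type=C46, Unit=789): row 8 → Reading = G52 ✓
(Type=C35, Unit=793): row 9 → Reading = G43 ✓
(Type=C46, Unit=797): row 10 → Reading = G35 ✓
(Type=C89, Unit=803): row 11 → Reading = G30 ✓
Two rows agree on {Type, Unit} but differ on Reading, so {Type, Unit} → Reading does not hold.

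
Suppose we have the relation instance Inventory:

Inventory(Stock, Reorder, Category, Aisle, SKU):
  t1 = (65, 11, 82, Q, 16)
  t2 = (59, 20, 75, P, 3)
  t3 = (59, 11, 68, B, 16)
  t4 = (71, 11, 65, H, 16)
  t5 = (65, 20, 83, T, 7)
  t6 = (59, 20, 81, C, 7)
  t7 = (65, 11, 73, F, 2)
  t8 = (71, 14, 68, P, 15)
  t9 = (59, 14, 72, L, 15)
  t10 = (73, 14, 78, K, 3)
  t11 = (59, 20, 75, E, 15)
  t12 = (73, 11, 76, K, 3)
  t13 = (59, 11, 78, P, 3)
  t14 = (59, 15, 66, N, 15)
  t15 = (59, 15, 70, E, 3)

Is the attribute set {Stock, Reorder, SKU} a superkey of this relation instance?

All 15 rows have distinct {Stock, Reorder, SKU} values, so {Stock, Reorder, SKU} → (all attributes) holds and {Stock, Reorder, SKU} is a superkey.

Yes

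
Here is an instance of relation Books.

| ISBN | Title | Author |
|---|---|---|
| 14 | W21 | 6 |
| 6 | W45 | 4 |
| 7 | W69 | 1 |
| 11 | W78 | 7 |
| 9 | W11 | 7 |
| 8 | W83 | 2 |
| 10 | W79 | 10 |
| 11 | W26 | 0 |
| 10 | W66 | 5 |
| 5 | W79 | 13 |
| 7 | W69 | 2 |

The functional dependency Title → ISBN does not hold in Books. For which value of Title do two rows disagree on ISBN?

Title=W21: 1 row → ISBN = 14 ✓
Title=W45: 1 row → ISBN = 6 ✓
Title=W69: 2 rows → ISBN = 7, 7 ✓
Title=W78: 1 row → ISBN = 11 ✓
Title=W11: 1 row → ISBN = 9 ✓
Title=W83: 1 row → ISBN = 8 ✓
Title=W79: 2 rows → ISBN takes values {10, 5} — violation
Title=W26: 1 row → ISBN = 11 ✓
Title=W66: 1 row → ISBN = 10 ✓
The only Title value with inconsistent ISBN is Title=W79.

W79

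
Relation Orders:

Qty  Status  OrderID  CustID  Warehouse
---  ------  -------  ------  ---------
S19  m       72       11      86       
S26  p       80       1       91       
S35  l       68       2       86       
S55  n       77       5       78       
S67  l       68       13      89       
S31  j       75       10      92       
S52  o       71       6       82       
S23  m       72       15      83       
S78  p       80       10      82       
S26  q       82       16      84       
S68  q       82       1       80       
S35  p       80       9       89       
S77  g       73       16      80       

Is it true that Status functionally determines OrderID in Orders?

Status=m: 2 rows → OrderID = 72, 72 ✓
Status=p: 3 rows → OrderID = 80, 80, 80 ✓
Status=l: 2 rows → OrderID = 68, 68 ✓
Status=n: 1 row → OrderID = 77 ✓
Status=j: 1 row → OrderID = 75 ✓
Status=o: 1 row → OrderID = 71 ✓
Status=q: 2 rows → OrderID = 82, 82 ✓
Status=g: 1 row → OrderID = 73 ✓
Every Status value is associated with a single OrderID value, so Status → OrderID holds.

Yes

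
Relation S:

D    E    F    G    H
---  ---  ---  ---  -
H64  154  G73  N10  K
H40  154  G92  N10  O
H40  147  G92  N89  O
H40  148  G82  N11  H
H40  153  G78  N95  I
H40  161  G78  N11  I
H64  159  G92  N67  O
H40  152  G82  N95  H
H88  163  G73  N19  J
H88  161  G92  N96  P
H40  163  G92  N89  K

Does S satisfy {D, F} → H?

(D=H64, F=G73): 1 row → H = K ✓
(D=H40, F=G92): 3 rows → H takes values {O, K} — violation
(D=H40, F=G82): 2 rows → H = H, H ✓
(D=H40, F=G78): 2 rows → H = I, I ✓
(D=H64, F=G92): 1 row → H = O ✓
(D=H88, F=G73): 1 row → H = J ✓
(D=H88, F=G92): 1 row → H = P ✓
Two rows agree on {D, F} but differ on H, so {D, F} → H does not hold.

No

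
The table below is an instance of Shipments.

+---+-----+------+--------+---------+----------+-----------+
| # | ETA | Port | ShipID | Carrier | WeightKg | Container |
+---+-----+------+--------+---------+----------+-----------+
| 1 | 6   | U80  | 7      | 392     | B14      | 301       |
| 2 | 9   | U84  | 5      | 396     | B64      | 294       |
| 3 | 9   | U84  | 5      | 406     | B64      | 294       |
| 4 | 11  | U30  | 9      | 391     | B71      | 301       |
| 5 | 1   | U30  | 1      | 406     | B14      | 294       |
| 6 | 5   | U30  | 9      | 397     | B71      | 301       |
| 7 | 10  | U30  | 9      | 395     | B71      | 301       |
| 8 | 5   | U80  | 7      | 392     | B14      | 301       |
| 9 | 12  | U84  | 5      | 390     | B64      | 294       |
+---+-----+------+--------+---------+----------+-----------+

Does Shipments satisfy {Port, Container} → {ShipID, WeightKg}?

(Port=U80, Container=301): rows 1, 8 → {ShipID,WeightKg} = (7, B14), (7, B14) ✓
(Port=U84, Container=294): rows 2, 3, 9 → {ShipID,WeightKg} = (5, B64), (5, B64), (5, B64) ✓
(Port=U30, Container=301): rows 4, 6, 7 → {ShipID,WeightKg} = (9, B71), (9, B71), (9, B71) ✓
(Port=U30, Container=294): row 5 → {ShipID,WeightKg} = (1, B14) ✓
Every {Port, Container} value is associated with a single {ShipID, WeightKg} value, so {Port, Container} → {ShipID, WeightKg} holds.

Yes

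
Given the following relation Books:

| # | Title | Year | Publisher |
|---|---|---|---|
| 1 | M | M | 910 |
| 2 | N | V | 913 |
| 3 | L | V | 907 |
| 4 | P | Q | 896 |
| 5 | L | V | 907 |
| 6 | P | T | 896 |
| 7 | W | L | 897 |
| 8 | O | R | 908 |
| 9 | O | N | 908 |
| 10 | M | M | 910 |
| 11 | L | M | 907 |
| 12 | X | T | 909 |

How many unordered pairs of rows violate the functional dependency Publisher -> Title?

0

Publisher=910: all 2 rows agree on Title — 0 pairs.
Publisher=907: all 3 rows agree on Title — 0 pairs.
Publisher=896: all 2 rows agree on Title — 0 pairs.
Publisher=908: all 2 rows agree on Title — 0 pairs.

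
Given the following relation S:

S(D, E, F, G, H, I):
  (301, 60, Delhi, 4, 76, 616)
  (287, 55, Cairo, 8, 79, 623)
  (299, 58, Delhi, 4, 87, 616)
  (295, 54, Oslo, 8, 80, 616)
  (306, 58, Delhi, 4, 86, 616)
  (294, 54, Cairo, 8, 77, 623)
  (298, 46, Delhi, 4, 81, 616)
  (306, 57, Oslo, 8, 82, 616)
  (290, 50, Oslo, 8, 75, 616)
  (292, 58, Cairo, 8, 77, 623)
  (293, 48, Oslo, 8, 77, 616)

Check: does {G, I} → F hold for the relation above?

Yes

(G=4, I=616): 4 rows → F = Delhi, Delhi, Delhi, Delhi ✓
(G=8, I=623): 3 rows → F = Cairo, Cairo, Cairo ✓
(G=8, I=616): 4 rows → F = Oslo, Oslo, Oslo, Oslo ✓
Every {G, I} value is associated with a single F value, so {G, I} → F holds.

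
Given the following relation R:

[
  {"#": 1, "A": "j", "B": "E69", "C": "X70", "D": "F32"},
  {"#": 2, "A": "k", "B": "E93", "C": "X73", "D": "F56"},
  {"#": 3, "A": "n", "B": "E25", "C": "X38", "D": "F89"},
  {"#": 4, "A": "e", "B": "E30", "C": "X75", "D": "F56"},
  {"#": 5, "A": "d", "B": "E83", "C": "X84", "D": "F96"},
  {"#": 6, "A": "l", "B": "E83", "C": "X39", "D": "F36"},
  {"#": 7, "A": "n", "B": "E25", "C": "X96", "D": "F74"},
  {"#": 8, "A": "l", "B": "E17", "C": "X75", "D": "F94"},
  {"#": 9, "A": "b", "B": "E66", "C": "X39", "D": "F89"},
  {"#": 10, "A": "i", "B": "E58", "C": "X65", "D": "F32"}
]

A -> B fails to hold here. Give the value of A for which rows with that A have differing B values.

l

A=j: row 1 → B = E69 ✓
A=k: row 2 → B = E93 ✓
A=n: rows 3, 7 → B = E25, E25 ✓
A=e: row 4 → B = E30 ✓
A=d: row 5 → B = E83 ✓
A=l: rows 6, 8 → B takes values {E83, E17} — violation
A=b: row 9 → B = E66 ✓
A=i: row 10 → B = E58 ✓
The only A value with inconsistent B is A=l.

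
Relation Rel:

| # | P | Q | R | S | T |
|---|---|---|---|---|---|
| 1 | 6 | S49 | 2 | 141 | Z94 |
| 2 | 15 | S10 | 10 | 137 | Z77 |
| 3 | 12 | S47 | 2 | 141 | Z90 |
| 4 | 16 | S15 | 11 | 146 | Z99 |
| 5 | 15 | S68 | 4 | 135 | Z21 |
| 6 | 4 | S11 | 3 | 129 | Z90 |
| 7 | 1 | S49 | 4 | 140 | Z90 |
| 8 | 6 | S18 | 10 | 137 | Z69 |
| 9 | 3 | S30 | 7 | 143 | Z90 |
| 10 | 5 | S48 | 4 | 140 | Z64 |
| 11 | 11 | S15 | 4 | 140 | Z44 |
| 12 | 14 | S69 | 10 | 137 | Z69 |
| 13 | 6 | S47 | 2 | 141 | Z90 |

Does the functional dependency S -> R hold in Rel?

S=141: rows 1, 3, 13 → R = 2, 2, 2 ✓
S=137: rows 2, 8, 12 → R = 10, 10, 10 ✓
S=146: row 4 → R = 11 ✓
S=135: row 5 → R = 4 ✓
S=129: row 6 → R = 3 ✓
S=140: rows 7, 10, 11 → R = 4, 4, 4 ✓
S=143: row 9 → R = 7 ✓
Every S value is associated with a single R value, so S -> R holds.

Yes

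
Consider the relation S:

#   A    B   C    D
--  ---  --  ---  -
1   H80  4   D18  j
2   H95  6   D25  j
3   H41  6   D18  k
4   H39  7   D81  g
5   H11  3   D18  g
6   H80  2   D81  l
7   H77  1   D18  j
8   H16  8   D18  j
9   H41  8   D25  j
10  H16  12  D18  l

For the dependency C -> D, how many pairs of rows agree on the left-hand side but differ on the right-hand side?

13

C=D18: violating pairs (1,3), (1,5), (1,10), (3,5), (3,7), (3,8), (3,10), (5,7), (5,8), (5,10), (7,10), (8,10) — 12 pairs.
C=D25: all 2 rows agree on D — 0 pairs.
C=D81: violating pairs (4,6) — 1 pair.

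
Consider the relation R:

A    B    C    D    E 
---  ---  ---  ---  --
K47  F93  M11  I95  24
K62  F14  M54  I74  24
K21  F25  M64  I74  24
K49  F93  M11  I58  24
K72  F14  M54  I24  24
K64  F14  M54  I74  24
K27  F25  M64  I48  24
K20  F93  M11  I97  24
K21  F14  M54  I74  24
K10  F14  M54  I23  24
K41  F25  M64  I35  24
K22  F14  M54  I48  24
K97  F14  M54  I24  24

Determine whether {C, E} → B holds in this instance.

(C=M11, E=24): 3 rows → B = F93, F93, F93 ✓
(C=M54, E=24): 7 rows → B = F14, F14, F14, F14, F14, F14, F14 ✓
(C=M64, E=24): 3 rows → B = F25, F25, F25 ✓
Every {C, E} value is associated with a single B value, so {C, E} → B holds.

Yes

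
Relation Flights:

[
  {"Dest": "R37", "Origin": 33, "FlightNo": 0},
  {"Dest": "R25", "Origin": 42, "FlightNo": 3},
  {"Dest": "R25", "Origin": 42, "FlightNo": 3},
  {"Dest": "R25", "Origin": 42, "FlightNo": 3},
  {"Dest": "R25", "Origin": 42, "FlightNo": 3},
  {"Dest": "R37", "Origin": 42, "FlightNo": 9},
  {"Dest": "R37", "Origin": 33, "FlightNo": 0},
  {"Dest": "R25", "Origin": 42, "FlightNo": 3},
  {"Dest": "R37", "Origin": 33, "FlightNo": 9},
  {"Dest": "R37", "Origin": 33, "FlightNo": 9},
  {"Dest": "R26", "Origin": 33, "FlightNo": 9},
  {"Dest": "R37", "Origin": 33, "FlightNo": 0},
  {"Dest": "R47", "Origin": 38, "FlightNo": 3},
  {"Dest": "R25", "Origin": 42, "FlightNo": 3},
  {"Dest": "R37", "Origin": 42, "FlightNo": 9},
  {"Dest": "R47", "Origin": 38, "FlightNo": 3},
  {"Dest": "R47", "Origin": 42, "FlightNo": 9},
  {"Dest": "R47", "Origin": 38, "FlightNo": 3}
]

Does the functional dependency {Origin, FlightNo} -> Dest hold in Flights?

No

(Origin=33, FlightNo=0): 3 rows → Dest = R37, R37, R37 ✓
(Origin=42, FlightNo=3): 6 rows → Dest = R25, R25, R25, R25, R25, R25 ✓
(Origin=42, FlightNo=9): 3 rows → Dest takes values {R37, R47} — violation
(Origin=33, FlightNo=9): 3 rows → Dest takes values {R37, R26} — violation
(Origin=38, FlightNo=3): 3 rows → Dest = R47, R47, R47 ✓
Two rows agree on {Origin, FlightNo} but differ on Dest, so {Origin, FlightNo} -> Dest does not hold.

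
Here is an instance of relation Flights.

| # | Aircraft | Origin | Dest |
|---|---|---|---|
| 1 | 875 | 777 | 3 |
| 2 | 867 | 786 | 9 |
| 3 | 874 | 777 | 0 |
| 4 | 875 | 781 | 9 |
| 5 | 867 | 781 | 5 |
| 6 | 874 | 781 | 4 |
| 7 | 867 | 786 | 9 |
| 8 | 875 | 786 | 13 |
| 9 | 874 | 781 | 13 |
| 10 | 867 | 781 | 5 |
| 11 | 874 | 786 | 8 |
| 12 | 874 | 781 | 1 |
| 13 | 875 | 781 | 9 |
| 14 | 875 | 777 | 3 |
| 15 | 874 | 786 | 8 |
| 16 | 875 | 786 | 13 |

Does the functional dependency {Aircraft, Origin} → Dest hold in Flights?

No

(Aircraft=875, Origin=777): rows 1, 14 → Dest = 3, 3 ✓
(Aircraft=867, Origin=786): rows 2, 7 → Dest = 9, 9 ✓
(Aircraft=874, Origin=777): row 3 → Dest = 0 ✓
(Aircraft=875, Origin=781): rows 4, 13 → Dest = 9, 9 ✓
(Aircraft=867, Origin=781): rows 5, 10 → Dest = 5, 5 ✓
(Aircraft=874, Origin=781): rows 6, 9, 12 → Dest takes values {4, 13, 1} — violation
(Aircraft=875, Origin=786): rows 8, 16 → Dest = 13, 13 ✓
(Aircraft=874, Origin=786): rows 11, 15 → Dest = 8, 8 ✓
Two rows agree on {Aircraft, Origin} but differ on Dest, so {Aircraft, Origin} → Dest does not hold.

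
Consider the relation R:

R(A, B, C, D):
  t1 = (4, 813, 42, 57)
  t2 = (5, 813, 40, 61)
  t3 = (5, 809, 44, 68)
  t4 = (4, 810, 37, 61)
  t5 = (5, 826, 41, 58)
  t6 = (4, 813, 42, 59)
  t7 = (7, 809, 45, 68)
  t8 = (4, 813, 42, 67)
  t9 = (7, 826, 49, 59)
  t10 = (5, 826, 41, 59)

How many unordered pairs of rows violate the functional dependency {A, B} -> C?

0

(A=4, B=813): all 3 rows agree on C — 0 pairs.
(A=5, B=826): all 2 rows agree on C — 0 pairs.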